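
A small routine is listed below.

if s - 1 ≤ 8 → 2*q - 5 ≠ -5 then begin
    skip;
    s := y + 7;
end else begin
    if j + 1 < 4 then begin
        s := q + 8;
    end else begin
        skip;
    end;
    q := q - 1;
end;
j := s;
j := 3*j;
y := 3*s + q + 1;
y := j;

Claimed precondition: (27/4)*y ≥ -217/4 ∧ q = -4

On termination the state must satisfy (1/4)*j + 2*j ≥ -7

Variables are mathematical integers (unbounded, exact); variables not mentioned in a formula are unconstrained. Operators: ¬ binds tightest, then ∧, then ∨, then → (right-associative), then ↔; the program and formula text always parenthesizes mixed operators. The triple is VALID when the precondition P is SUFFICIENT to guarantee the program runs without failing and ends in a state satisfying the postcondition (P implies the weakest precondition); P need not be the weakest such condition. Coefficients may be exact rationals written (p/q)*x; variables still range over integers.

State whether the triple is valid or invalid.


Working backward. After the program, the postcondition (1/4)*j + 2*j ≥ -7 must hold; in canonical form it is (9/4)*j ≥ -7.
Before y := j: (9/4)*j ≥ -7
Before y := 3*s + q + 1: (9/4)*j ≥ -7
Before j := 3*j: (27/4)*j ≥ -7
Before j := s: (27/4)*s ≥ -7
Then branch requires (27/4)*y ≥ -217/4; else branch requires (j < 3 → (27/4)*q ≥ -61) ∧ ((¬(j < 3)) → (27/4)*s ≥ -7).
Before the if: ((s ≤ 9 → 2*q ≠ 0) → (27/4)*y ≥ -217/4) ∧ ((¬(s ≤ 9 → 2*q ≠ 0)) → ((j < 3 → (27/4)*q ≥ -61) ∧ ((¬(j < 3)) → (27/4)*s ≥ -7)))
The weakest precondition is ((s ≤ 9 → 2*q ≠ 0) → (27/4)*y ≥ -217/4) ∧ ((¬(s ≤ 9 → 2*q ≠ 0)) → ((j < 3 → (27/4)*q ≥ -61) ∧ ((¬(j < 3)) → (27/4)*s ≥ -7))).
Check whether (27/4)*y ≥ -217/4 ∧ q = -4 implies it.
Every state satisfying the precondition satisfies the weakest precondition: the implication holds.
Answer: valid


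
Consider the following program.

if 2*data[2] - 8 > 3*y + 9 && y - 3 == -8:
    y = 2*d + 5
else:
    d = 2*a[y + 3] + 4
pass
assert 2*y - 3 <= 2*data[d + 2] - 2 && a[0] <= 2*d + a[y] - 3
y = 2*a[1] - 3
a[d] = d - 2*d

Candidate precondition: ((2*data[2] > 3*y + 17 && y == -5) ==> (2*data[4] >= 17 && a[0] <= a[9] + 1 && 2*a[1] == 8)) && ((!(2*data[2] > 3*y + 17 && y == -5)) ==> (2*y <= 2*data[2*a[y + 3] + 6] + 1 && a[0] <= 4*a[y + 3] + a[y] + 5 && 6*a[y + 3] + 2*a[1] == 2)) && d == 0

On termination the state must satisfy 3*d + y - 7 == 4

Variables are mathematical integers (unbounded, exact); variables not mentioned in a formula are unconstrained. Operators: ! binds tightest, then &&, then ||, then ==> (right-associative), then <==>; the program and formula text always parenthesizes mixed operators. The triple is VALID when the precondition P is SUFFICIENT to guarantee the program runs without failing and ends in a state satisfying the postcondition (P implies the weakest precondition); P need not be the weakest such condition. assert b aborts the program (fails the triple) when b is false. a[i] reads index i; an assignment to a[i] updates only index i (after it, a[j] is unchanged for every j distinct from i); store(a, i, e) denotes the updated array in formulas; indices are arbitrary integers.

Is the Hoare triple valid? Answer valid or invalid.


Working backward. After the program, the postcondition 3*d + y - 7 == 4 must hold; in canonical form it is 3*d + y == 11.
Before a[d] := d - 2*d: 3*d + y == 11
Before y := 2*a[1] - 3: 2*a[1] + 3*d == 14
Before assert 2*y - 3 <= 2*data[d + 2] - 2 && a[0] <= 2*d + a[y] - 3: 2*y <= 2*data[d + 2] + 1 && a[0] <= a[y] + 2*d - 3 && 2*a[1] + 3*d == 14
Before skip: 2*y <= 2*data[d + 2] + 1 && a[0] <= a[y] + 2*d - 3 && 2*a[1] + 3*d == 14
Then branch requires 4*d <= 2*data[d + 2] - 9 && a[0] <= a[2*d + 5] + 2*d - 3 && 2*a[1] + 3*d == 14; else branch requires 2*y <= 2*data[2*a[y + 3] + 6] + 1 && a[0] <= 4*a[y + 3] + a[y] + 5 && 6*a[y + 3] + 2*a[1] == 2.
Before the if: ((2*data[2] > 3*y + 17 && y == -5) ==> (4*d <= 2*data[d + 2] - 9 && a[0] <= a[2*d + 5] + 2*d - 3 && 2*a[1] + 3*d == 14)) && ((!(2*data[2] > 3*y + 17 && y == -5)) ==> (2*y <= 2*data[2*a[y + 3] + 6] + 1 && a[0] <= 4*a[y + 3] + a[y] + 5 && 6*a[y + 3] + 2*a[1] == 2))
The weakest precondition is ((2*data[2] > 3*y + 17 && y == -5) ==> (4*d <= 2*data[d + 2] - 9 && a[0] <= a[2*d + 5] + 2*d - 3 && 2*a[1] + 3*d == 14)) && ((!(2*data[2] > 3*y + 17 && y == -5)) ==> (2*y <= 2*data[2*a[y + 3] + 6] + 1 && a[0] <= 4*a[y + 3] + a[y] + 5 && 6*a[y + 3] + 2*a[1] == 2)).
Check whether ((2*data[2] > 3*y + 17 && y == -5) ==> (2*data[4] >= 17 && a[0] <= a[9] + 1 && 2*a[1] == 8)) && ((!(2*data[2] > 3*y + 17 && y == -5)) ==> (2*y <= 2*data[2*a[y + 3] + 6] + 1 && a[0] <= 4*a[y + 3] + a[y] + 5 && 6*a[y + 3] + 2*a[1] == 2)) && d == 0 implies it.
Countermodel: at the initial state a = {[-5] = 4, [-2] = 4, [0] = -15215, [1] = 4, [2] = 4, [4] = 4, [5] = 4, [9] = 15521, [14] = 4, elsewhere 4}, d = 0, data = {[-5] = 7049, [-2] = 7049, [0] = 7049, [1] = 7049, [2] = 17424, [4] = 7049, [5] = 7049, [9] = 7049, [14] = 7049, elsewhere 7049}, y = -5, the precondition holds but the weakest precondition fails.
Answer: invalid


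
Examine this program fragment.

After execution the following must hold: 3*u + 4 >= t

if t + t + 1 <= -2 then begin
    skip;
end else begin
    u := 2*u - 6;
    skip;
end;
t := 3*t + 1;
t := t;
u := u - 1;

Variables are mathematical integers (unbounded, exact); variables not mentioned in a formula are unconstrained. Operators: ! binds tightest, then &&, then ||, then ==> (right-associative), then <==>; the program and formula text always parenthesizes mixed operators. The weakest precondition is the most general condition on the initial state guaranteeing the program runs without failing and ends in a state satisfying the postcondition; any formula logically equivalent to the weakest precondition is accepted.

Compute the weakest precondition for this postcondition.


Working backward. After the program, the postcondition 3*u + 4 >= t must hold; in canonical form it is 3*u >= t - 4.
Before u := u - 1: 3*u >= t - 1
Before t := t: 3*u >= t - 1
Before t := 3*t + 1: 3*u >= 3*t
Then branch requires 3*u >= 3*t; else branch requires 6*u >= 3*t + 18.
Before the if: (2*t <= -3 ==> 3*u >= 3*t) && ((!(2*t <= -3)) ==> 6*u >= 3*t + 18)
Answer: WP = (2*t <= -3 ==> 3*u >= 3*t) && ((!(2*t <= -3)) ==> 6*u >= 3*t + 18)


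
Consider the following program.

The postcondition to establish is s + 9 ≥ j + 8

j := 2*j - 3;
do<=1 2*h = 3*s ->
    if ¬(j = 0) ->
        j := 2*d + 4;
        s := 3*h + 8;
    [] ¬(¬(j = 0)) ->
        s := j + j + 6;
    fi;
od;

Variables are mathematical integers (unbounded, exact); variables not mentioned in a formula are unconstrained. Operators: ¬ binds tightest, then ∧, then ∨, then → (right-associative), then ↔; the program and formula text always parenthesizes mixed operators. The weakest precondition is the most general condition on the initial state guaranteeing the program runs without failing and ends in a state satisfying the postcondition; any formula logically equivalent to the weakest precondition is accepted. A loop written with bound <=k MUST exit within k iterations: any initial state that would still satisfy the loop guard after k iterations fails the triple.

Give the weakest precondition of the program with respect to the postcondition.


Working backward. After the program, the postcondition s + 9 ≥ j + 8 must hold; in canonical form it is s ≥ j - 1.
Before the loop (bound <=1), unroll the exhaustion recursion (WP_0 = exit-now case; WP_j = one more guarded iteration, up to j = 1):
  WP_0: (¬(2*h = 3*s)) ∧ s ≥ j - 1
  WP_1: (2*h = 3*s → (((¬(j = 0)) → ((¬(7*h = -24)) ∧ 3*h ≥ 2*d - 5)) ∧ (j = 0 → ((¬(2*h = 6*j + 18)) ∧ j ≥ -7)))) ∧ ((¬(2*h = 3*s)) → s ≥ j - 1)
So before the loop: (2*h = 3*s → (((¬(j = 0)) → ((¬(7*h = -24)) ∧ 3*h ≥ 2*d - 5)) ∧ (j = 0 → ((¬(2*h = 6*j + 18)) ∧ j ≥ -7)))) ∧ ((¬(2*h = 3*s)) → s ≥ j - 1)
Before j := 2*j - 3: (2*h = 3*s → (((¬(2*j = 3)) → ((¬(7*h = -24)) ∧ 3*h ≥ 2*d - 5)) ∧ (2*j = 3 → ((¬(2*h = 12*j)) ∧ 2*j ≥ -4)))) ∧ ((¬(2*h = 3*s)) → s ≥ 2*j - 4)
Answer: WP = (2*h = 3*s → (((¬(2*j = 3)) → ((¬(7*h = -24)) ∧ 3*h ≥ 2*d - 5)) ∧ (2*j = 3 → ((¬(2*h = 12*j)) ∧ 2*j ≥ -4)))) ∧ ((¬(2*h = 3*s)) → s ≥ 2*j - 4)


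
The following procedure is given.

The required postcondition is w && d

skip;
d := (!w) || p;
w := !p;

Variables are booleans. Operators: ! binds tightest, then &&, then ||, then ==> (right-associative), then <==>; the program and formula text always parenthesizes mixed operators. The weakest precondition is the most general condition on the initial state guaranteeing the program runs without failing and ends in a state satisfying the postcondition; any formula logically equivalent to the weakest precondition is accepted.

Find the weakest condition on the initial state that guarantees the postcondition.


Working backward. After the program, w && d must hold.
Before w := !p: (!p) && d
Before d := (!w) || p: (!p) && ((!w) || p)
Before skip: (!p) && ((!w) || p)
Answer: WP = (!p) && ((!w) || p)


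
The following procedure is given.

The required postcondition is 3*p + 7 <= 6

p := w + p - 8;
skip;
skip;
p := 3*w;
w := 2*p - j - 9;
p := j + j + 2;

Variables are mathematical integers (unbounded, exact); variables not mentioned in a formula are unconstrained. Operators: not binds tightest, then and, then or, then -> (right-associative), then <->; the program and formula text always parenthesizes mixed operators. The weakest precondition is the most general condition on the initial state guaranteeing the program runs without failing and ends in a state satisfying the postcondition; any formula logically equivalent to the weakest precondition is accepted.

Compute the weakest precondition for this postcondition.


Working backward. After the program, the postcondition 3*p + 7 <= 6 must hold; in canonical form it is 3*p <= -1.
Before p := j + j + 2: 6*j <= -7
Before w := 2*p - j - 9: 6*j <= -7
Before p := 3*w: 6*j <= -7
Before skip: 6*j <= -7
Before skip: 6*j <= -7
Before p := w + p - 8: 6*j <= -7
Answer: WP = 6*j <= -7


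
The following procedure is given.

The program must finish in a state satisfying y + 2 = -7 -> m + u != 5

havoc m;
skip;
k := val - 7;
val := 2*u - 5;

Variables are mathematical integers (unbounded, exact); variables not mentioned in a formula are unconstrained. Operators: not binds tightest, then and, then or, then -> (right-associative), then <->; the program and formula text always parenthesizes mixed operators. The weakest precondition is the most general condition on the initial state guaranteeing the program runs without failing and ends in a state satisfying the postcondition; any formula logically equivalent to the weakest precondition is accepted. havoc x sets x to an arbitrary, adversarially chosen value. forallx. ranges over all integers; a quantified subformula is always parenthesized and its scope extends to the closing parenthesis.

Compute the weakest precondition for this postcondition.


Working backward. After the program, the postcondition y + 2 = -7 -> m + u != 5 must hold; in canonical form it is y = -9 -> m + u != 5.
Before val := 2*u - 5: y = -9 -> m + u != 5
Before k := val - 7: y = -9 -> m + u != 5
Before skip: y = -9 -> m + u != 5
Before havoc m: forall m_1. (y = -9 -> m_1 + u != 5)
Answer: WP = forall m_1. (y = -9 -> m_1 + u != 5)


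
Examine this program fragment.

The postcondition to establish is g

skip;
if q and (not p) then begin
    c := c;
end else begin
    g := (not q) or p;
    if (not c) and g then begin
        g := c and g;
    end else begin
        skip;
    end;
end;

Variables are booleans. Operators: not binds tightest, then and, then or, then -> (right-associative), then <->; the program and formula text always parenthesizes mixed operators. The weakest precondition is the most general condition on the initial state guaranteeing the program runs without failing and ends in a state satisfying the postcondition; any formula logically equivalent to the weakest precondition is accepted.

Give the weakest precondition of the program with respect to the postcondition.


Working backward. After the program, g must hold.
Then branch requires g; else branch requires (((not c) and ((not q) or p)) -> (c and ((not q) or p))) and ((not ((not c) and ((not q) or p))) -> ((not q) or p)).
Before the if: ((q and (not p)) -> g) and ((not (q and (not p))) -> ((((not c) and ((not q) or p)) -> (c and ((not q) or p))) and ((not ((not c) and ((not q) or p))) -> ((not q) or p))))
Before skip: ((q and (not p)) -> g) and ((not (q and (not p))) -> ((((not c) and ((not q) or p)) -> (c and ((not q) or p))) and ((not ((not c) and ((not q) or p))) -> ((not q) or p))))
Answer: WP = ((q and (not p)) -> g) and ((not (q and (not p))) -> ((((not c) and ((not q) or p)) -> (c and ((not q) or p))) and ((not ((not c) and ((not q) or p))) -> ((not q) or p))))


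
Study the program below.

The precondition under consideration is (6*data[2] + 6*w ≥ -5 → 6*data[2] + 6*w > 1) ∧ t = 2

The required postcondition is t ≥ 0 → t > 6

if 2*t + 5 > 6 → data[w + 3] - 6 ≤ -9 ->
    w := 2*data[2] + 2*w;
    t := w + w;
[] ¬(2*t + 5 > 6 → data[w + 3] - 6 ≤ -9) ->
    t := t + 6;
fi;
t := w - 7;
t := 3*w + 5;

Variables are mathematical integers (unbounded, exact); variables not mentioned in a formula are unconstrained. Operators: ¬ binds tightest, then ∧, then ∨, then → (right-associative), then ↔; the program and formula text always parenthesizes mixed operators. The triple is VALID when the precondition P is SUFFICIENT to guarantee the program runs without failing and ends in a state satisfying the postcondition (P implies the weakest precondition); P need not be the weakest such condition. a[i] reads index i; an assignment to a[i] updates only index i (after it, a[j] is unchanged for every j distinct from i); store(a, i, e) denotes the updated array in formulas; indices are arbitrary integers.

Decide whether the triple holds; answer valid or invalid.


Working backward. After the program, t ≥ 0 → t > 6 must hold.
Before t := 3*w + 5: 3*w ≥ -5 → 3*w > 1
Before t := w - 7: 3*w ≥ -5 → 3*w > 1
Then branch requires 6*data[2] + 6*w ≥ -5 → 6*data[2] + 6*w > 1; else branch requires 3*w ≥ -5 → 3*w > 1.
Before the if: ((2*t > 1 → data[w + 3] ≤ -3) → (6*data[2] + 6*w ≥ -5 → 6*data[2] + 6*w > 1)) ∧ ((¬(2*t > 1 → data[w + 3] ≤ -3)) → (3*w ≥ -5 → 3*w > 1))
The weakest precondition is ((2*t > 1 → data[w + 3] ≤ -3) → (6*data[2] + 6*w ≥ -5 → 6*data[2] + 6*w > 1)) ∧ ((¬(2*t > 1 → data[w + 3] ≤ -3)) → (3*w ≥ -5 → 3*w > 1)).
Check whether (6*data[2] + 6*w ≥ -5 → 6*data[2] + 6*w > 1) ∧ t = 2 implies it.
Countermodel: at the initial state data = {[2] = -1, [3] = 0, elsewhere 0}, t = 2, w = 0, the precondition holds but the weakest precondition fails.
Answer: invalid


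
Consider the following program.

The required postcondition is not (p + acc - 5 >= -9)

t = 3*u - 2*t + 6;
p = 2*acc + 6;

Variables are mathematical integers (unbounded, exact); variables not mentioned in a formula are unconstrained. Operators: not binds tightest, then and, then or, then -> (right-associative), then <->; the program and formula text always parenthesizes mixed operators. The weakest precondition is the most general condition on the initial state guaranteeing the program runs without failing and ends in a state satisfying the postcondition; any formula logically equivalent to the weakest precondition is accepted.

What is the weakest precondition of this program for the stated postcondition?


Working backward. After the program, the postcondition not (p + acc - 5 >= -9) must hold; in canonical form it is not (acc + p >= -4).
Before p := 2*acc + 6: not (3*acc >= -10)
Before t := 3*u - 2*t + 6: not (3*acc >= -10)
Answer: WP = not (3*acc >= -10)


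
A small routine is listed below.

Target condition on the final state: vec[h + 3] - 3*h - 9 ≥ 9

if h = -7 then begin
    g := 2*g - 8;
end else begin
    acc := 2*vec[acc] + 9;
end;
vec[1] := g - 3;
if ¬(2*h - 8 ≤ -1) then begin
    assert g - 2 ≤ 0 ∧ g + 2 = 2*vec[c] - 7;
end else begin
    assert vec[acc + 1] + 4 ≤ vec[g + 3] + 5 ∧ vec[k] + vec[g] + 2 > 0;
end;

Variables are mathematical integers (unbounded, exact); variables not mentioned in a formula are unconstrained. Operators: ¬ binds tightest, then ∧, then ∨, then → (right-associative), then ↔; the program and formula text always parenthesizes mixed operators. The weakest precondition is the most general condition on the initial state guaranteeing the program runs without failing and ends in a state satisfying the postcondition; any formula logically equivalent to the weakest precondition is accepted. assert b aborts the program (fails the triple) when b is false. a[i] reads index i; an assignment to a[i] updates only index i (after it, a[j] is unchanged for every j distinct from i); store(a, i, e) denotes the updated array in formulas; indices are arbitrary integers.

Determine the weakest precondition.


Working backward. After the program, the postcondition vec[h + 3] - 3*h - 9 ≥ 9 must hold; in canonical form it is vec[h + 3] ≥ 3*h + 18.
Then branch requires g ≤ 2 ∧ g = 2*vec[c] - 9 ∧ vec[h + 3] ≥ 3*h + 18; else branch requires vec[acc + 1] ≤ vec[g + 3] + 1 ∧ vec[g] + vec[k] > -2 ∧ vec[h + 3] ≥ 3*h + 18.
Before the if: ((¬(2*h ≤ 7)) → (g ≤ 2 ∧ g = 2*vec[c] - 9 ∧ vec[h + 3] ≥ 3*h + 18)) ∧ (2*h ≤ 7 → (vec[acc + 1] ≤ vec[g + 3] + 1 ∧ vec[g] + vec[k] > -2 ∧ vec[h + 3] ≥ 3*h + 18))
Before vec[1] := g - 3: ((¬(2*h ≤ 7)) → (g ≤ 2 ∧ g = 2*store(vec, 1, g - 3)[c] - 9 ∧ store(vec, 1, g - 3)[h + 3] ≥ 3*h + 18)) ∧ (2*h ≤ 7 → (store(vec, 1, g - 3)[acc + 1] ≤ store(vec, 1, g - 3)[g + 3] + 1 ∧ store(vec, 1, g - 3)[g] + store(vec, 1, g - 3)[k] > -2 ∧ store(vec, 1, g - 3)[h + 3] ≥ 3*h + 18))
Then branch requires ((¬(2*h ≤ 7)) → (2*g ≤ 10 ∧ 2*g = 2*store(vec, 1, 2*g - 11)[c] - 1 ∧ store(vec, 1, 2*g - 11)[h + 3] ≥ 3*h + 18)) ∧ (2*h ≤ 7 → (store(vec, 1, 2*g - 11)[acc + 1] ≤ store(vec, 1, 2*g - 11)[2*g - 5] + 1 ∧ store(vec, 1, 2*g - 11)[2*g - 8] + store(vec, 1, 2*g - 11)[k] > -2 ∧ store(vec, 1, 2*g - 11)[h + 3] ≥ 3*h + 18)); else branch requires ((¬(2*h ≤ 7)) → (g ≤ 2 ∧ g = 2*store(vec, 1, g - 3)[c] - 9 ∧ store(vec, 1, g - 3)[h + 3] ≥ 3*h + 18)) ∧ (2*h ≤ 7 → (store(vec, 1, g - 3)[2*vec[acc] + 10] ≤ store(vec, 1, g - 3)[g + 3] + 1 ∧ store(vec, 1, g - 3)[g] + store(vec, 1, g - 3)[k] > -2 ∧ store(vec, 1, g - 3)[h + 3] ≥ 3*h + 18)).
Before the if: (h = -7 → (((¬(2*h ≤ 7)) → (2*g ≤ 10 ∧ 2*g = 2*store(vec, 1, 2*g - 11)[c] - 1 ∧ store(vec, 1, 2*g - 11)[h + 3] ≥ 3*h + 18)) ∧ (2*h ≤ 7 → (store(vec, 1, 2*g - 11)[acc + 1] ≤ store(vec, 1, 2*g - 11)[2*g - 5] + 1 ∧ store(vec, 1, 2*g - 11)[2*g - 8] + store(vec, 1, 2*g - 11)[k] > -2 ∧ store(vec, 1, 2*g - 11)[h + 3] ≥ 3*h + 18)))) ∧ ((¬(h = -7)) → (((¬(2*h ≤ 7)) → (g ≤ 2 ∧ g = 2*store(vec, 1, g - 3)[c] - 9 ∧ store(vec, 1, g - 3)[h + 3] ≥ 3*h + 18)) ∧ (2*h ≤ 7 → (store(vec, 1, g - 3)[2*vec[acc] + 10] ≤ store(vec, 1, g - 3)[g + 3] + 1 ∧ store(vec, 1, g - 3)[g] + store(vec, 1, g - 3)[k] > -2 ∧ store(vec, 1, g - 3)[h + 3] ≥ 3*h + 18))))
Answer: WP = (h = -7 → (((¬(2*h ≤ 7)) → (2*g ≤ 10 ∧ 2*g = 2*store(vec, 1, 2*g - 11)[c] - 1 ∧ store(vec, 1, 2*g - 11)[h + 3] ≥ 3*h + 18)) ∧ (2*h ≤ 7 → (store(vec, 1, 2*g - 11)[acc + 1] ≤ store(vec, 1, 2*g - 11)[2*g - 5] + 1 ∧ store(vec, 1, 2*g - 11)[2*g - 8] + store(vec, 1, 2*g - 11)[k] > -2 ∧ store(vec, 1, 2*g - 11)[h + 3] ≥ 3*h + 18)))) ∧ ((¬(h = -7)) → (((¬(2*h ≤ 7)) → (g ≤ 2 ∧ g = 2*store(vec, 1, g - 3)[c] - 9 ∧ store(vec, 1, g - 3)[h + 3] ≥ 3*h + 18)) ∧ (2*h ≤ 7 → (store(vec, 1, g - 3)[2*vec[acc] + 10] ≤ store(vec, 1, g - 3)[g + 3] + 1 ∧ store(vec, 1, g - 3)[g] + store(vec, 1, g - 3)[k] > -2 ∧ store(vec, 1, g - 3)[h + 3] ≥ 3*h + 18))))


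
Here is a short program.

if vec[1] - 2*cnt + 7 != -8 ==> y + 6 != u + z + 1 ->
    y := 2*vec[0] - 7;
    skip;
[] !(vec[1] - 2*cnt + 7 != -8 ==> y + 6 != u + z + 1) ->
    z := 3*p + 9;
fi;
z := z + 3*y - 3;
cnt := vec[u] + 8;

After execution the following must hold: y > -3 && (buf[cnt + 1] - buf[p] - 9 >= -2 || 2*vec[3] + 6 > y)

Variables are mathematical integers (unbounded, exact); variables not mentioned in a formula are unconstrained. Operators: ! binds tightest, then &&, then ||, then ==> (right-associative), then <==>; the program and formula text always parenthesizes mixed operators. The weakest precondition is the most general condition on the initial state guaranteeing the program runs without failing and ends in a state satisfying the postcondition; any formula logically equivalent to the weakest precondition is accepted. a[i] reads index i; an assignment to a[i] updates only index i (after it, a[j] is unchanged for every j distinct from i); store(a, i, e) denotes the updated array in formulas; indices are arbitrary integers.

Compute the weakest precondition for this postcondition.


Working backward. After the program, the postcondition y > -3 && (buf[cnt + 1] - buf[p] - 9 >= -2 || 2*vec[3] + 6 > y) must hold; in canonical form it is y > -3 && (buf[cnt + 1] >= buf[p] + 7 || 2*vec[3] > y - 6).
Before cnt := vec[u] + 8: y > -3 && (buf[vec[u] + 9] >= buf[p] + 7 || 2*vec[3] > y - 6)
Before z := z + 3*y - 3: y > -3 && (buf[vec[u] + 9] >= buf[p] + 7 || 2*vec[3] > y - 6)
Then branch requires 2*vec[0] > 4 && (buf[vec[u] + 9] >= buf[p] + 7 || 2*vec[3] > 2*vec[0] - 13); else branch requires y > -3 && (buf[vec[u] + 9] >= buf[p] + 7 || 2*vec[3] > y - 6).
Before the if: ((vec[1] != 2*cnt - 15 ==> y != u + z - 5) ==> (2*vec[0] > 4 && (buf[vec[u] + 9] >= buf[p] + 7 || 2*vec[3] > 2*vec[0] - 13))) && ((!(vec[1] != 2*cnt - 15 ==> y != u + z - 5)) ==> (y > -3 && (buf[vec[u] + 9] >= buf[p] + 7 || 2*vec[3] > y - 6)))
Answer: WP = ((vec[1] != 2*cnt - 15 ==> y != u + z - 5) ==> (2*vec[0] > 4 && (buf[vec[u] + 9] >= buf[p] + 7 || 2*vec[3] > 2*vec[0] - 13))) && ((!(vec[1] != 2*cnt - 15 ==> y != u + z - 5)) ==> (y > -3 && (buf[vec[u] + 9] >= buf[p] + 7 || 2*vec[3] > y - 6)))


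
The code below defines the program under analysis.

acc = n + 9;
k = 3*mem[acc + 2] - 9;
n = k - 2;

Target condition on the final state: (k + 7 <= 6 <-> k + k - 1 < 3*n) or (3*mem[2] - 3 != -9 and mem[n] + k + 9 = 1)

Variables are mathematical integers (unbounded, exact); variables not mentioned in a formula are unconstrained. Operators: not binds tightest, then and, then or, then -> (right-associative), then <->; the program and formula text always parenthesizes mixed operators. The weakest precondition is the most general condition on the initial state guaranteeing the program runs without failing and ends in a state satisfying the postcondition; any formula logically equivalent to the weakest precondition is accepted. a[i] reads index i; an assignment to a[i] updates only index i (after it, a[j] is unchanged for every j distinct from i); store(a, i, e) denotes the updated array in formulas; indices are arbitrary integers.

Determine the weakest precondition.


Working backward. After the program, the postcondition (k + 7 <= 6 <-> k + k - 1 < 3*n) or (3*mem[2] - 3 != -9 and mem[n] + k + 9 = 1) must hold; in canonical form it is (k <= -1 <-> 2*k < 3*n + 1) or (3*mem[2] != -6 and mem[n] + k = -8).
Before n := k - 2: (k <= -1 <-> k > 5) or (3*mem[2] != -6 and mem[k - 2] + k = -8)
Before k := 3*mem[acc + 2] - 9: (3*mem[acc + 2] <= 8 <-> 3*mem[acc + 2] > 14) or (3*mem[2] != -6 and 3*mem[acc + 2] + mem[3*mem[acc + 2] - 11] = 1)
Before acc := n + 9: (3*mem[n + 11] <= 8 <-> 3*mem[n + 11] > 14) or (3*mem[2] != -6 and 3*mem[n + 11] + mem[3*mem[n + 11] - 11] = 1)
Answer: WP = (3*mem[n + 11] <= 8 <-> 3*mem[n + 11] > 14) or (3*mem[2] != -6 and 3*mem[n + 11] + mem[3*mem[n + 11] - 11] = 1)


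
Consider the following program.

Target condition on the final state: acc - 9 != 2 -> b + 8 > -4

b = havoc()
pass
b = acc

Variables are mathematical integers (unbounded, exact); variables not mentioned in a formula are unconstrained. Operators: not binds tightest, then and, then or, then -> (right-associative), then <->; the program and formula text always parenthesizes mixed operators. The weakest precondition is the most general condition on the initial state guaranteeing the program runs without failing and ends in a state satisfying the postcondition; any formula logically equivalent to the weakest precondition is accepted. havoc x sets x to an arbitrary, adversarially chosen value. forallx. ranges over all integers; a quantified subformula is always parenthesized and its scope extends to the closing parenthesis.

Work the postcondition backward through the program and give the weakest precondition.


Working backward. After the program, the postcondition acc - 9 != 2 -> b + 8 > -4 must hold; in canonical form it is acc != 11 -> b > -12.
Before b := acc: acc != 11 -> acc > -12
Before skip: acc != 11 -> acc > -12
Before havoc b: acc != 11 -> acc > -12
Answer: WP = acc != 11 -> acc > -12


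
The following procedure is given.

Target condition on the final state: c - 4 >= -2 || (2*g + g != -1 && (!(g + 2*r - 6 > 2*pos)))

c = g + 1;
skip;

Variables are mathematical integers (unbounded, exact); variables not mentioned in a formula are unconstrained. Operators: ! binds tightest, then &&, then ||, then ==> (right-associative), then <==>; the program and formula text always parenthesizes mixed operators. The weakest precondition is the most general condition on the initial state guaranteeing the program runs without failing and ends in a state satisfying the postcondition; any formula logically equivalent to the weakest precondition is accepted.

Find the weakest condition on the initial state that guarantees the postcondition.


Working backward. After the program, the postcondition c - 4 >= -2 || (2*g + g != -1 && (!(g + 2*r - 6 > 2*pos))) must hold; in canonical form it is c >= 2 || (3*g != -1 && (!(g + 2*r > 2*pos + 6))).
Before skip: c >= 2 || (3*g != -1 && (!(g + 2*r > 2*pos + 6)))
Before c := g + 1: g >= 1 || (3*g != -1 && (!(g + 2*r > 2*pos + 6)))
Answer: WP = g >= 1 || (3*g != -1 && (!(g + 2*r > 2*pos + 6)))


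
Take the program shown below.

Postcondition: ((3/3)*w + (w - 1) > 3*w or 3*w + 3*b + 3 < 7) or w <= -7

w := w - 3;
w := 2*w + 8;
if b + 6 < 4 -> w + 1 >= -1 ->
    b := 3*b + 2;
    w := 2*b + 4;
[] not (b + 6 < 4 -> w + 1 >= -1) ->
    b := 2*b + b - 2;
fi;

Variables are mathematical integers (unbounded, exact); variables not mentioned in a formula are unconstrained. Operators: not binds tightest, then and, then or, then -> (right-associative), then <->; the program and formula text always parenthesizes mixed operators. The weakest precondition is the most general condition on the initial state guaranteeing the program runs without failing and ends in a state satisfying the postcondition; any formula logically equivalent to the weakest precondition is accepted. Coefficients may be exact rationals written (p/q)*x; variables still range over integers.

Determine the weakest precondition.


Working backward. After the program, the postcondition ((3/3)*w + (w - 1) > 3*w or 3*w + 3*b + 3 < 7) or w <= -7 must hold; in canonical form it is w < -1 or 3*b + 3*w < 4 or w <= -7.
Then branch requires 6*b < -9 or 27*b < -26 or 6*b <= -15; else branch requires w < -1 or 9*b + 3*w < 10 or w <= -7.
Before the if: ((b < -2 -> w >= -2) -> (6*b < -9 or 27*b < -26 or 6*b <= -15)) and ((not (b < -2 -> w >= -2)) -> (w < -1 or 9*b + 3*w < 10 or w <= -7))
Before w := 2*w + 8: ((b < -2 -> 2*w >= -10) -> (6*b < -9 or 27*b < -26 or 6*b <= -15)) and ((not (b < -2 -> 2*w >= -10)) -> (2*w < -9 or 9*b + 6*w < -14 or 2*w <= -15))
Before w := w - 3: ((b < -2 -> 2*w >= -4) -> (6*b < -9 or 27*b < -26 or 6*b <= -15)) and ((not (b < -2 -> 2*w >= -4)) -> (2*w < -3 or 9*b + 6*w < 4 or 2*w <= -9))
Answer: WP = ((b < -2 -> 2*w >= -4) -> (6*b < -9 or 27*b < -26 or 6*b <= -15)) and ((not (b < -2 -> 2*w >= -4)) -> (2*w < -3 or 9*b + 6*w < 4 or 2*w <= -9))


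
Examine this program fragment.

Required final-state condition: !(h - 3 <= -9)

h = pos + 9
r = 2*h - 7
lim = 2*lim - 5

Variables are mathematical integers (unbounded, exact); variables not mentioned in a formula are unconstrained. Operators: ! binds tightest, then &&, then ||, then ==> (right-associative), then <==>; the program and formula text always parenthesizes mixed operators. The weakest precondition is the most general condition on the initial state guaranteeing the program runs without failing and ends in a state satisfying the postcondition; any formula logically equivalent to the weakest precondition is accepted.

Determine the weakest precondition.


Working backward. After the program, the postcondition !(h - 3 <= -9) must hold; in canonical form it is !(h <= -6).
Before lim := 2*lim - 5: !(h <= -6)
Before r := 2*h - 7: !(h <= -6)
Before h := pos + 9: !(pos <= -15)
Answer: WP = !(pos <= -15)


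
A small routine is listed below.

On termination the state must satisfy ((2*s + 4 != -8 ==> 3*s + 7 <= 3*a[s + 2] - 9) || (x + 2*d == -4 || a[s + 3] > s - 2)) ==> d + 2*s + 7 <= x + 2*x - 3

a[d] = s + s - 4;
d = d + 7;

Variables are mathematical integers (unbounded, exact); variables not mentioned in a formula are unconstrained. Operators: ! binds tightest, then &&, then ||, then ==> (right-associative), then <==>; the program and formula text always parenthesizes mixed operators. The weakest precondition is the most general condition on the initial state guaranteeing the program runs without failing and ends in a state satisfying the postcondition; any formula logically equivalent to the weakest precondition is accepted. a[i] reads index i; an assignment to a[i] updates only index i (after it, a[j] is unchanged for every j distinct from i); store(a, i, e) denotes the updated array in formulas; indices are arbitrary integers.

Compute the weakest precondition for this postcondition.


Working backward. After the program, the postcondition ((2*s + 4 != -8 ==> 3*s + 7 <= 3*a[s + 2] - 9) || (x + 2*d == -4 || a[s + 3] > s - 2)) ==> d + 2*s + 7 <= x + 2*x - 3 must hold; in canonical form it is ((2*s != -12 ==> 3*s <= 3*a[s + 2] - 16) || 2*d + x == -4 || a[s + 3] > s - 2) ==> d + 2*s <= 3*x - 10.
Before d := d + 7: ((2*s != -12 ==> 3*s <= 3*a[s + 2] - 16) || 2*d + x == -18 || a[s + 3] > s - 2) ==> d + 2*s <= 3*x - 17
Before a[d] := s + s - 4: ((2*s != -12 ==> 3*s <= 3*store(a, d, 2*s - 4)[s + 2] - 16) || 2*d + x == -18 || store(a, d, 2*s - 4)[s + 3] > s - 2) ==> d + 2*s <= 3*x - 17
Answer: WP = ((2*s != -12 ==> 3*s <= 3*store(a, d, 2*s - 4)[s + 2] - 16) || 2*d + x == -18 || store(a, d, 2*s - 4)[s + 3] > s - 2) ==> d + 2*s <= 3*x - 17


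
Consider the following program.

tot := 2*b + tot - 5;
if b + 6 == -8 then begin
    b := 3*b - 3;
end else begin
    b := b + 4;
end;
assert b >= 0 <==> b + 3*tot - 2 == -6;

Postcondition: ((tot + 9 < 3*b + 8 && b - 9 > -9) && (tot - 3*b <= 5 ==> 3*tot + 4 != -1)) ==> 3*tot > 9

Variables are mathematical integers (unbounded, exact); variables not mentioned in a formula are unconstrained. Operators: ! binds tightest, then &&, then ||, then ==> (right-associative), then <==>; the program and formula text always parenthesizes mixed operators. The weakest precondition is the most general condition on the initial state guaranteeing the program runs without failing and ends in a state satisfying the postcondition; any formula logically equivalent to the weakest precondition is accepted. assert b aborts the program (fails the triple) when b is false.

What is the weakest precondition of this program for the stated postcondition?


Working backward. After the program, the postcondition ((tot + 9 < 3*b + 8 && b - 9 > -9) && (tot - 3*b <= 5 ==> 3*tot + 4 != -1)) ==> 3*tot > 9 must hold; in canonical form it is (tot < 3*b - 1 && b > 0 && (tot <= 3*b + 5 ==> 3*tot != -5)) ==> 3*tot > 9.
Before assert b >= 0 <==> b + 3*tot - 2 == -6: (b >= 0 <==> b + 3*tot == -4) && ((tot < 3*b - 1 && b > 0 && (tot <= 3*b + 5 ==> 3*tot != -5)) ==> 3*tot > 9)
Then branch requires (3*b >= 3 <==> 3*b + 3*tot == -1) && ((tot < 9*b - 10 && 3*b > 3 && (tot <= 9*b - 4 ==> 3*tot != -5)) ==> 3*tot > 9); else branch requires (b >= -4 <==> b + 3*tot == -8) && ((tot < 3*b + 11 && b > -4 && (tot <= 3*b + 17 ==> 3*tot != -5)) ==> 3*tot > 9).
Before the if: (b == -14 ==> ((3*b >= 3 <==> 3*b + 3*tot == -1) && ((tot < 9*b - 10 && 3*b > 3 && (tot <= 9*b - 4 ==> 3*tot != -5)) ==> 3*tot > 9))) && ((!(b == -14)) ==> ((b >= -4 <==> b + 3*tot == -8) && ((tot < 3*b + 11 && b > -4 && (tot <= 3*b + 17 ==> 3*tot != -5)) ==> 3*tot > 9)))
Before tot := 2*b + tot - 5: (b == -14 ==> ((3*b >= 3 <==> 9*b + 3*tot == 14) && ((tot < 7*b - 5 && 3*b > 3 && (tot <= 7*b + 1 ==> 6*b + 3*tot != 10)) ==> 6*b + 3*tot > 24))) && ((!(b == -14)) ==> ((b >= -4 <==> 7*b + 3*tot == 7) && ((tot < b + 16 && b > -4 && (tot <= b + 22 ==> 6*b + 3*tot != 10)) ==> 6*b + 3*tot > 24)))
Answer: WP = (b == -14 ==> ((3*b >= 3 <==> 9*b + 3*tot == 14) && ((tot < 7*b - 5 && 3*b > 3 && (tot <= 7*b + 1 ==> 6*b + 3*tot != 10)) ==> 6*b + 3*tot > 24))) && ((!(b == -14)) ==> ((b >= -4 <==> 7*b + 3*tot == 7) && ((tot < b + 16 && b > -4 && (tot <= b + 22 ==> 6*b + 3*tot != 10)) ==> 6*b + 3*tot > 24)))


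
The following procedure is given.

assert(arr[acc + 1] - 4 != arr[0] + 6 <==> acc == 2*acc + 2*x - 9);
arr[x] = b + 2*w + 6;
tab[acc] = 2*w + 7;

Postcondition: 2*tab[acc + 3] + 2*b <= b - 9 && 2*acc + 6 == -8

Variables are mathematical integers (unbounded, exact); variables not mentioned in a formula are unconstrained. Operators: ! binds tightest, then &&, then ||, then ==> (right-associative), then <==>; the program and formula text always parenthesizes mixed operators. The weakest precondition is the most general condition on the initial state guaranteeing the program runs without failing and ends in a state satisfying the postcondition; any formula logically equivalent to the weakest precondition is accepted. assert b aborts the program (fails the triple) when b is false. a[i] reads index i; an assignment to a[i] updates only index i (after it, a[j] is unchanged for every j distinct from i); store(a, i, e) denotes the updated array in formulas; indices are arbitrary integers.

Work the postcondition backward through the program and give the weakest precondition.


Working backward. After the program, the postcondition 2*tab[acc + 3] + 2*b <= b - 9 && 2*acc + 6 == -8 must hold; in canonical form it is 2*tab[acc + 3] + b <= -9 && 2*acc == -14.
Before tab[acc] := 2*w + 7: 2*store(tab, acc, 2*w + 7)[acc + 3] + b <= -9 && 2*acc == -14
Before arr[x] := b + 2*w + 6: 2*store(tab, acc, 2*w + 7)[acc + 3] + b <= -9 && 2*acc == -14
Before assert arr[acc + 1] - 4 != arr[0] + 6 <==> acc == 2*acc + 2*x - 9: (arr[acc + 1] != arr[0] + 10 <==> acc + 2*x == 9) && 2*store(tab, acc, 2*w + 7)[acc + 3] + b <= -9 && 2*acc == -14
Answer: WP = (arr[acc + 1] != arr[0] + 10 <==> acc + 2*x == 9) && 2*store(tab, acc, 2*w + 7)[acc + 3] + b <= -9 && 2*acc == -14


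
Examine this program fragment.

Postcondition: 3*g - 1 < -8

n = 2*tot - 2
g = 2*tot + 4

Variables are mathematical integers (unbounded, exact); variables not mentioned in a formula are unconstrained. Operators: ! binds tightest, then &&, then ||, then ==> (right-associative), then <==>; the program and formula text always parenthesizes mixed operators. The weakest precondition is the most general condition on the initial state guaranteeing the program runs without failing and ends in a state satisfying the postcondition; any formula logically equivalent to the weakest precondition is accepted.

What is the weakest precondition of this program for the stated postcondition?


Working backward. After the program, the postcondition 3*g - 1 < -8 must hold; in canonical form it is 3*g < -7.
Before g := 2*tot + 4: 6*tot < -19
Before n := 2*tot - 2: 6*tot < -19
Answer: WP = 6*tot < -19


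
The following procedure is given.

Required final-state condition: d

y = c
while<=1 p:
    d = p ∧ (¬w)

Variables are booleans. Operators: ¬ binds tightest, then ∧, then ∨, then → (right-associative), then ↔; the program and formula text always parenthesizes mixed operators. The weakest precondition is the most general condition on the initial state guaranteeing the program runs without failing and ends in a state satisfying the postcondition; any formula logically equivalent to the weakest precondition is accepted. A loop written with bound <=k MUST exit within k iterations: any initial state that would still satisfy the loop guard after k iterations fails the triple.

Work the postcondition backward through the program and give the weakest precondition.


Working backward. After the program, d must hold.
Before the loop (bound <=1), unroll the exhaustion recursion (WP_0 = exit-now case; WP_j = one more guarded iteration, up to j = 1):
  WP_0: (¬p) ∧ d
  WP_1: (¬p) ∧ ((¬p) → d)
So before the loop: (¬p) ∧ ((¬p) → d)
Before y := c: (¬p) ∧ ((¬p) → d)
Answer: WP = (¬p) ∧ ((¬p) → d)


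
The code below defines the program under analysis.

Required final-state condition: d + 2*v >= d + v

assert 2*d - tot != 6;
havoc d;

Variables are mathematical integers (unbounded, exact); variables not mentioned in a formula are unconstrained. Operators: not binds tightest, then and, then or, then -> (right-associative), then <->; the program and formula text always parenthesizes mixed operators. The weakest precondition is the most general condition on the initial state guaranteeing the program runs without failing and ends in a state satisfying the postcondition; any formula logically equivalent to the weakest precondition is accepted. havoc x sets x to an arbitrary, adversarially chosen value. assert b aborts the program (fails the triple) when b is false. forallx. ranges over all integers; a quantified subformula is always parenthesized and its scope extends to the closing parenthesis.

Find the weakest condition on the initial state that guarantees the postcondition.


Working backward. After the program, the postcondition d + 2*v >= d + v must hold; in canonical form it is v >= 0.
Before havoc d: v >= 0
Before assert 2*d - tot != 6: 2*d != tot + 6 and v >= 0
Answer: WP = 2*d != tot + 6 and v >= 0


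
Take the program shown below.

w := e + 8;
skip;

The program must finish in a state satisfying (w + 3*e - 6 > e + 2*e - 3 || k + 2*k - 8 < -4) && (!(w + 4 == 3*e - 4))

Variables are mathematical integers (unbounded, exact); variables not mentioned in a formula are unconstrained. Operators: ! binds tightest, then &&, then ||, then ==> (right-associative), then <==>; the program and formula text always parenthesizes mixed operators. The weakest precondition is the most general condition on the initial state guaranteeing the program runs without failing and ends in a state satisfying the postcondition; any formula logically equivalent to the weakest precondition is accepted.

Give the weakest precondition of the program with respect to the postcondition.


Working backward. After the program, the postcondition (w + 3*e - 6 > e + 2*e - 3 || k + 2*k - 8 < -4) && (!(w + 4 == 3*e - 4)) must hold; in canonical form it is (w > 3 || 3*k < 4) && (!(w == 3*e - 8)).
Before skip: (w > 3 || 3*k < 4) && (!(w == 3*e - 8))
Before w := e + 8: (e > -5 || 3*k < 4) && (!(2*e == 16))
Answer: WP = (e > -5 || 3*k < 4) && (!(2*e == 16))


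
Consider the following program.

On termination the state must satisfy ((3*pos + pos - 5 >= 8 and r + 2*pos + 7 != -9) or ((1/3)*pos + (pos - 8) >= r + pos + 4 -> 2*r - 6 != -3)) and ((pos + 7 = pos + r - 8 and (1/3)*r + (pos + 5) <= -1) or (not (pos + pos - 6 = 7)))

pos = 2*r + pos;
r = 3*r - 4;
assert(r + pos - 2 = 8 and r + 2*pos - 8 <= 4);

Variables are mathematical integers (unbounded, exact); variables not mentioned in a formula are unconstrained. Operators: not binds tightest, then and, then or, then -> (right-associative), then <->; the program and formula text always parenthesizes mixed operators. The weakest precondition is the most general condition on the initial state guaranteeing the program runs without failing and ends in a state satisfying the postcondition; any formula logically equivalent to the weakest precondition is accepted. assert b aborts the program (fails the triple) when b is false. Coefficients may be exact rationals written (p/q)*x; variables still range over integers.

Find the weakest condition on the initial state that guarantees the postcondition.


Working backward. After the program, the postcondition ((3*pos + pos - 5 >= 8 and r + 2*pos + 7 != -9) or ((1/3)*pos + (pos - 8) >= r + pos + 4 -> 2*r - 6 != -3)) and ((pos + 7 = pos + r - 8 and (1/3)*r + (pos + 5) <= -1) or (not (pos + pos - 6 = 7))) must hold; in canonical form it is ((4*pos >= 13 and 2*pos + r != -16) or ((1/3)*pos >= r + 12 -> 2*r != 3)) and ((r = 15 and pos + (1/3)*r <= -6) or (not (2*pos = 13))).
Before assert r + pos - 2 = 8 and r + 2*pos - 8 <= 4: pos + r = 10 and 2*pos + r <= 12 and ((4*pos >= 13 and 2*pos + r != -16) or ((1/3)*pos >= r + 12 -> 2*r != 3)) and ((r = 15 and pos + (1/3)*r <= -6) or (not (2*pos = 13)))
Before r := 3*r - 4: pos + 3*r = 14 and 2*pos + 3*r <= 16 and ((4*pos >= 13 and 2*pos + 3*r != -12) or ((1/3)*pos >= 3*r + 8 -> 6*r != 11)) and ((3*r = 19 and pos + r <= -14/3) or (not (2*pos = 13)))
Before pos := 2*r + pos: pos + 5*r = 14 and 2*pos + 7*r <= 16 and ((4*pos + 8*r >= 13 and 2*pos + 7*r != -12) or ((1/3)*pos >= (7/3)*r + 8 -> 6*r != 11)) and ((3*r = 19 and pos + 3*r <= -14/3) or (not (2*pos + 4*r = 13)))
Answer: WP = pos + 5*r = 14 and 2*pos + 7*r <= 16 and ((4*pos + 8*r >= 13 and 2*pos + 7*r != -12) or ((1/3)*pos >= (7/3)*r + 8 -> 6*r != 11)) and ((3*r = 19 and pos + 3*r <= -14/3) or (not (2*pos + 4*r = 13)))
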